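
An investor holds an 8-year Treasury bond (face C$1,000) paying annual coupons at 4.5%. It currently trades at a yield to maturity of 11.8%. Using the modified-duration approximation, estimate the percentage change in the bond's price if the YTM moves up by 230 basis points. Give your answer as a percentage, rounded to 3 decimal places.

-13.483%

Periodic yield y = 0.118. Modified duration first:
  t   CF        PV=CF/(1+0.118)^t    t·PV
  1        45.00        40.2504        40.2504
  2        45.00        36.0022        72.0044
  3        45.00        32.2023        96.6069
  4        45.00        28.8035       115.2140
  5        45.00        25.7634       128.8171
  6        45.00        23.0442       138.2652
  7        45.00        20.6120       144.2839
  8     1,045.00       428.1361     3,425.0889
  Σ                    634.8142     4,160.5309
P = 634.8142; D_Mac = 6.55394 yrs; D_mod = 6.55394/(1+0.118) = 5.86220 yrs.
ΔP/P ≈ -D_mod · Δy = -5.86220 × (+0.023) = -0.134831 = -13.4831%.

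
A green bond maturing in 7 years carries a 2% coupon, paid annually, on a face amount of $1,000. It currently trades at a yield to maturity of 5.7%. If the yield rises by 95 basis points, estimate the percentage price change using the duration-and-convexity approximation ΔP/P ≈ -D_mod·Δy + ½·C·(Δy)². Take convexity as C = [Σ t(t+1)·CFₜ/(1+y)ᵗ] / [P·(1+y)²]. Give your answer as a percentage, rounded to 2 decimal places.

With y = 0.057:
  t   CF        PV=CF/(1+0.057)^t    t·PV        t(t+1)·PV
  1        20.00        18.9215        18.9215          37.8430
  2        20.00        17.9011        35.8022         107.4067
  3        20.00        16.9358        50.8073         203.2293
  4        20.00        16.0225        64.0900         320.4498
  5        20.00        15.1585        75.7923         454.7538
  6        20.00        14.3410        86.0461         602.3229
  7     1,020.00       691.9509     4,843.6561      38,749.2488
  Σ                    791.2312     5,175.1155      40,475.2542
P = 791.2312; D_Mac = 6.54059 yrs; D_mod = 6.18788 yrs; C = 45.78637.
Duration effect: -6.18788 × (+0.0095) = -0.058785
Convexity effect: 0.5 × 45.78637 × (0.0095)² = +0.0020661
ΔP/P ≈ -0.058785 + 0.0020661 = -0.056719 = -5.6719%.

-5.67%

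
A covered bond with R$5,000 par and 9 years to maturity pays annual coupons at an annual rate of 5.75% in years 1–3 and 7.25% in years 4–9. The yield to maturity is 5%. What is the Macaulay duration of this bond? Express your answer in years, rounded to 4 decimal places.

7.2655 years

Periodic yield y = 0.05. Discount each cash flow and weight by its year:
  t   CF        PV=CF/(1+0.05)^t    t·PV
  1       287.50       273.8095       273.8095
  2       287.50       260.7710       521.5420
  3       287.50       248.3533       745.0599
  4       362.50       298.2296     1,192.9186
  5       362.50       284.0282     1,420.1412
  6       362.50       270.5031     1,623.0185
  7       362.50       257.6220     1,803.3539
  8       362.50       245.3543     1,962.8341
  9     5,362.50     3,456.7153    31,110.4378
  Σ                  5,595.3863    40,653.1155
Price P = Σ PV = 5,595.3863.
Macaulay duration = Σ(t·PV) / P = 40,653.1155 / 5,595.3863 = 7.26547 years.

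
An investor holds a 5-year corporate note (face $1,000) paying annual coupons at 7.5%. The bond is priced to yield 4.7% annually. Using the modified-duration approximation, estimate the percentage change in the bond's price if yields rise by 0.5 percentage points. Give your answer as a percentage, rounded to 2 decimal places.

Periodic yield y = 0.047. Modified duration first:
  t   CF        PV=CF/(1+0.047)^t    t·PV
  1        75.00        71.6332        71.6332
  2        75.00        68.4176       136.8352
  3        75.00        65.3463       196.0390
  4        75.00        62.4129       249.6517
  5     1,075.00       854.4272     4,272.1359
  Σ                  1,122.2373     4,926.2951
P = 1,122.2373; D_Mac = 4.38971 yrs; D_mod = 4.38971/(1+0.047) = 4.19265 yrs.
ΔP/P ≈ -D_mod · Δy = -4.19265 × (+0.005) = -0.020963 = -2.0963%.

-2.10%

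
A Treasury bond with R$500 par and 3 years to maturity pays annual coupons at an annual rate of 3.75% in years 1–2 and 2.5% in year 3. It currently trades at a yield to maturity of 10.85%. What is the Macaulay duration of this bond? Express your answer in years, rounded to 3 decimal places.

2.880 years

Periodic yield y = 0.1085. Discount each cash flow and weight by its year:
  t   CF        PV=CF/(1+0.1085)^t    t·PV
  1        18.75        16.9147        16.9147
  2        18.75        15.2591        30.5183
  3       512.50       376.2589     1,128.7767
  Σ                    408.4328     1,176.2097
Price P = Σ PV = 408.4328.
Macaulay duration = Σ(t·PV) / P = 1,176.2097 / 408.4328 = 2.87981 years.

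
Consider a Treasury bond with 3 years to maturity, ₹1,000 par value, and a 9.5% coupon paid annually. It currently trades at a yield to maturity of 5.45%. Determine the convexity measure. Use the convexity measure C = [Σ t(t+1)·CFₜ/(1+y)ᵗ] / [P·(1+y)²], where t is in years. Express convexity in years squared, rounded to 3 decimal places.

9.646

With y = 0.0545:
  t   CF        PV=CF/(1+0.0545)^t    t·PV        t(t+1)·PV
  1        95.00        90.0901        90.0901         180.1802
  2        95.00        85.4339       170.8679         512.6036
  3     1,095.00       933.8441     2,801.5322      11,206.1289
  Σ                  1,109.3681     3,062.4902      11,898.9127
P = 1,109.3681.
Convexity = Σ t(t+1)·PV / [P·(1+y)²] = 11,898.9127 / (1,109.3681 × 1.111970) = 9.64580.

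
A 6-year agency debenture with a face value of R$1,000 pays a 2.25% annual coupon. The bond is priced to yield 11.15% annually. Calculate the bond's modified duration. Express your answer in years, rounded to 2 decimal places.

Periodic yield y = 0.1115. First find Macaulay duration:
  t   CF        PV=CF/(1+0.1115)^t    t·PV
  1        22.50        20.2429        20.2429
  2        22.50        18.2122        36.4245
  3        22.50        16.3853        49.1559
  4        22.50        14.7416        58.9664
  5        22.50        13.2628        66.3140
  6     1,022.50       542.2587     3,253.5521
  Σ                    625.1035     3,484.6558
P = 625.1035; Macaulay duration = 3,484.6558 / 625.1035 = 5.57453 years.
Modified duration = D_Mac / (1 + y) = 5.57453 / 1.1115 = 5.01532 years.

5.02 years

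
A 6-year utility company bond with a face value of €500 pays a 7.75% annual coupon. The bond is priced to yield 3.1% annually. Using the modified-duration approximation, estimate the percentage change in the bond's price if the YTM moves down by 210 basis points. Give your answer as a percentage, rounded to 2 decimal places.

+10.46%

Periodic yield y = 0.031. Modified duration first:
  t   CF        PV=CF/(1+0.031)^t    t·PV
  1        38.75        37.5849        37.5849
  2        38.75        36.4548        72.9095
  3        38.75        35.3587       106.0760
  4        38.75        34.2955       137.1820
  5        38.75        33.2643       166.3215
  6       538.75       448.5752     2,691.4514
  Σ                    625.5333     3,211.5252
P = 625.5333; D_Mac = 5.13406 yrs; D_mod = 5.13406/(1+0.031) = 4.97969 yrs.
ΔP/P ≈ -D_mod · Δy = -4.97969 × (-0.021) = +0.104573 = +10.4573%.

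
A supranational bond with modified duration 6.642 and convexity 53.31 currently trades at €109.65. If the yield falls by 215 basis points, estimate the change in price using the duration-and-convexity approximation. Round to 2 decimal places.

Duration effect: -D_mod·Δy = -6.642 × (-0.0215) = +0.142803
Convexity effect: ½·C·(Δy)² = 0.5 × 53.31 × (-0.0215)² = +0.01232127375
ΔP/P ≈ +0.142803 + 0.01232127375 = +0.15512427375
ΔP ≈ 109.65 × (+0.15512427375) = +17.0093766166875.

+€17.01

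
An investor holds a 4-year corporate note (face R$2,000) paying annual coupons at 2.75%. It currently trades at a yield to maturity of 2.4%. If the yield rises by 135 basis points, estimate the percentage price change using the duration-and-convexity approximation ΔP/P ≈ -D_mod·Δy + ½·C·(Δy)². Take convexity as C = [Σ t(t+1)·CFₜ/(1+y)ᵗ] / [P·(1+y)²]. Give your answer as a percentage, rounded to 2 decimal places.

-4.90%

With y = 0.024:
  t   CF        PV=CF/(1+0.024)^t    t·PV        t(t+1)·PV
  1        55.00        53.7109        53.7109         107.4219
  2        55.00        52.4521       104.9042         314.7125
  3        55.00        51.2227       153.6682         614.6729
  4     2,055.00     1,869.0116     7,476.0464      37,380.2322
  Σ                  2,026.3974     7,788.3298      38,417.0395
P = 2,026.3974; D_Mac = 3.84344 yrs; D_mod = 3.75336 yrs; C = 18.08004.
Duration effect: -3.75336 × (+0.0135) = -0.050670
Convexity effect: 0.5 × 18.08004 × (0.0135)² = +0.0016475
ΔP/P ≈ -0.050670 + 0.0016475 = -0.049023 = -4.9023%.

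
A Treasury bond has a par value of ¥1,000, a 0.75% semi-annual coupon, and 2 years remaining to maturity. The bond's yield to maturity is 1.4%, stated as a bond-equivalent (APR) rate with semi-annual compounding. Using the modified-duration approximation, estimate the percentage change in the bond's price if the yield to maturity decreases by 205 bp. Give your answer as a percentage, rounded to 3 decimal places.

+4.049%

Periodic yield y = 0.007. Modified duration first:
  t   CF        PV=CF/(1+0.007)^t    t·PV
  1         3.75         3.7239         3.7239
  2         3.75         3.6980         7.3961
  3         3.75         3.6723        11.0170
  4     1,003.75       976.1300     3,904.5201
  Σ                    987.2244     3,926.6572
P = 987.2244; D_Mac = 3.97747 half-year periods = 1.98874 yrs; D_mod = 1.98874/(1+0.007) = 1.97491 yrs.
ΔP/P ≈ -D_mod · Δy = -1.97491 × (-0.0205) = +0.040486 = +4.0486%.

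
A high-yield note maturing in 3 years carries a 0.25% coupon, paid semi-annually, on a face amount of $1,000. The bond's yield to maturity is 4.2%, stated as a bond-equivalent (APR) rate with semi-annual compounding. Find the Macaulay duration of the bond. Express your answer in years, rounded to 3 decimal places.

2.990 years

Periodic yield y = 0.021. Discount each cash flow and weight by its period:
  t   CF        PV=CF/(1+0.021)^t    t·PV
  1         1.25         1.2243         1.2243
  2         1.25         1.1991         2.3982
  3         1.25         1.1744         3.5233
  4         1.25         1.1503         4.6012
  5         1.25         1.1266         5.6331
  6     1,001.25       883.8694     5,303.2161
  Σ                    889.7441     5,320.5963
Price P = Σ PV = 889.7441.
Macaulay duration = Σ(t·PV) / P = 5,320.5963 / 889.7441 = 5.97992 half-year periods.
In years: 5.97992 / 2 = 2.98996 years.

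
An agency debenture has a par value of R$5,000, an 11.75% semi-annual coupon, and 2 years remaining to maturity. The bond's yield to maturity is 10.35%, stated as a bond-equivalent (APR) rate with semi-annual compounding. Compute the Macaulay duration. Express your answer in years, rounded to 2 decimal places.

1.84 years

Periodic yield y = 0.05175. Discount each cash flow and weight by its period:
  t   CF        PV=CF/(1+0.05175)^t    t·PV
  1       293.75       279.2964       279.2964
  2       293.75       265.5540       531.1080
  3       293.75       252.4878       757.4633
  4     5,293.75     4,326.2673    17,305.0690
  Σ                  5,123.6054    18,872.9367
Price P = Σ PV = 5,123.6054.
Macaulay duration = Σ(t·PV) / P = 18,872.9367 / 5,123.6054 = 3.68353 half-year periods.
In years: 3.68353 / 2 = 1.84176 years.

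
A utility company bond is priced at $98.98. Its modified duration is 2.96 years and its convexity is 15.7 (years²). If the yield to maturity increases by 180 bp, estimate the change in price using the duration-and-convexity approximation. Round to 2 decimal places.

-$5.02

Duration effect: -D_mod·Δy = -2.96 × (+0.018) = -0.053280
Convexity effect: ½·C·(Δy)² = 0.5 × 15.7 × (0.018)² = +0.0025434
ΔP/P ≈ -0.053280 + 0.0025434 = -0.0507366
ΔP ≈ 98.98 × (-0.0507366) = -5.021908668.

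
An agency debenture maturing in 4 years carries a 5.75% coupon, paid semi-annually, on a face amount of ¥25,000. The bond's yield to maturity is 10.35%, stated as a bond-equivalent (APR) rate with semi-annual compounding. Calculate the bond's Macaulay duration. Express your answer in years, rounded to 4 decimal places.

3.5926 years

Periodic yield y = 0.05175. Discount each cash flow and weight by its period:
  t   CF        PV=CF/(1+0.05175)^t    t·PV
  1       718.75       683.3848       683.3848
  2       718.75       649.7598     1,299.5195
  3       718.75       617.7892     1,853.3675
  4       718.75       587.3917     2,349.5666
  5       718.75       558.4898     2,792.4491
  6       718.75       531.0100     3,186.0602
  7       718.75       504.8824     3,534.1766
  8    25,718.75    17,177.0940   137,416.7517
  Σ                 21,309.8016   153,115.2762
Price P = Σ PV = 21,309.8016.
Macaulay duration = Σ(t·PV) / P = 153,115.2762 / 21,309.8016 = 7.18520 half-year periods.
In years: 7.18520 / 2 = 3.59260 years.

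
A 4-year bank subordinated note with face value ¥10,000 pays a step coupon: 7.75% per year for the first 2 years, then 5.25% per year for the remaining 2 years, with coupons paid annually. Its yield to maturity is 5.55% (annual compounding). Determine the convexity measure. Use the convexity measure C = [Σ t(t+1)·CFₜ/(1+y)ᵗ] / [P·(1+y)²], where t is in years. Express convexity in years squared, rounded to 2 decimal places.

15.65

With y = 0.0555:
  t   CF        PV=CF/(1+0.0555)^t    t·PV        t(t+1)·PV
  1       775.00       734.2492       734.2492       1,468.4983
  2       775.00       695.6411     1,391.2822       4,173.8465
  3       525.00       446.4621     1,339.3863       5,357.5451
  4    10,525.00     8,479.8692    33,919.4768     169,597.3842
  Σ                 10,356.2216    37,384.3945     180,597.2742
P = 10,356.2216.
Convexity = Σ t(t+1)·PV / [P·(1+y)²] = 180,597.2742 / (10,356.2216 × 1.114080) = 15.65285.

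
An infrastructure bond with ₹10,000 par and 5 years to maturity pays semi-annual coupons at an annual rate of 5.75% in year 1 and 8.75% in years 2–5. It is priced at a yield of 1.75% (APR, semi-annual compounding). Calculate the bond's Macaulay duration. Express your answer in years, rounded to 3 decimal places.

4.365 years

Periodic yield y = 0.00875. Discount each cash flow and weight by its period:
  t   CF        PV=CF/(1+0.00875)^t    t·PV
  1       287.50       285.0062       285.0062
  2       287.50       282.5340       565.0680
  3       437.50       426.2137     1,278.6411
  4       437.50       422.5167     1,690.0668
  5       437.50       418.8517     2,094.2587
  6       437.50       415.2186     2,491.3114
  7       437.50       411.6169     2,881.3185
  8       437.50       408.0465     3,264.3721
  9       437.50       404.5071     3,640.5637
  10   10,437.50     9,566.6748    95,666.7480
  Σ                 13,041.1862   113,857.3545
Price P = Σ PV = 13,041.1862.
Macaulay duration = Σ(t·PV) / P = 113,857.3545 / 13,041.1862 = 8.73060 half-year periods.
In years: 8.73060 / 2 = 4.36530 years.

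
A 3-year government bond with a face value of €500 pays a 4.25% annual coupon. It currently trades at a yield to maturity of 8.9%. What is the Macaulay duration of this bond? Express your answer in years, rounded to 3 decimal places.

Periodic yield y = 0.089. Discount each cash flow and weight by its year:
  t   CF        PV=CF/(1+0.089)^t    t·PV
  1        21.25        19.5133        19.5133
  2        21.25        17.9186        35.8371
  3       521.25       403.6105     1,210.8314
  Σ                    441.0424     1,266.1819
Price P = Σ PV = 441.0424.
Macaulay duration = Σ(t·PV) / P = 1,266.1819 / 441.0424 = 2.87088 years.

2.871 years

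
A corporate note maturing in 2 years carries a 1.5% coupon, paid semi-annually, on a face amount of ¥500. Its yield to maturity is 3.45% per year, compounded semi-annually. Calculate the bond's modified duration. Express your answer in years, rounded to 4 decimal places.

1.9438 years

Periodic yield y = 0.01725. First find Macaulay duration:
  t   CF        PV=CF/(1+0.01725)^t    t·PV
  1         3.75         3.6864         3.6864
  2         3.75         3.6239         7.2478
  3         3.75         3.5624        10.6873
  4       503.75       470.4400     1,881.7601
  Σ                    481.3128     1,903.3816
P = 481.3128; Macaulay duration = 1,903.3816 / 481.3128 = 3.95456 half-year periods = 1.97728 years.
Modified duration = D_Mac / (1 + y) = 1.97728 / 1.01725 = 1.94375 years.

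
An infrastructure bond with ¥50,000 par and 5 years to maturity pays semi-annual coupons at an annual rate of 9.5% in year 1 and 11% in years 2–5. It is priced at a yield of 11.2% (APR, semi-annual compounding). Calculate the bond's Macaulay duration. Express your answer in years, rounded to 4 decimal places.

4.0173 years

Periodic yield y = 0.056. Discount each cash flow and weight by its period:
  t   CF        PV=CF/(1+0.056)^t    t·PV
  1     2,375.00     2,249.0530     2,249.0530
  2     2,375.00     2,129.7851     4,259.5701
  3     2,750.00     2,335.2906     7,005.8719
  4     2,750.00     2,211.4495     8,845.7979
  5     2,750.00     2,094.1756    10,470.8782
  6     2,750.00     1,983.1209    11,898.7252
  7     2,750.00     1,877.9554    13,145.6876
  8     2,750.00     1,778.3668    14,226.9346
  9     2,750.00     1,684.0595    15,156.5354
  10   52,750.00    30,590.2680   305,902.6801
  Σ                 48,933.5244   393,161.7341
Price P = Σ PV = 48,933.5244.
Macaulay duration = Σ(t·PV) / P = 393,161.7341 / 48,933.5244 = 8.03461 half-year periods.
In years: 8.03461 / 2 = 4.01730 years.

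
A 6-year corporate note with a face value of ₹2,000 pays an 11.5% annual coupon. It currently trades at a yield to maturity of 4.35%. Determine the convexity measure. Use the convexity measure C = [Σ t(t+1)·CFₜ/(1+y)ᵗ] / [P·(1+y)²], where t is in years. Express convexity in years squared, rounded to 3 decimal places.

28.858

With y = 0.0435:
  t   CF        PV=CF/(1+0.0435)^t    t·PV        t(t+1)·PV
  1       230.00       220.4121       220.4121         440.8241
  2       230.00       211.2238       422.4477       1,267.3430
  3       230.00       202.4186       607.2559       2,429.0235
  4       230.00       193.9805       775.9219       3,879.6095
  5       230.00       185.8941       929.4704       5,576.8225
  6     2,230.00     1,727.2299    10,363.3793      72,543.6550
  Σ                  2,741.1590    13,318.8872      86,137.2778
P = 2,741.1590.
Convexity = Σ t(t+1)·PV / [P·(1+y)²] = 86,137.2778 / (2,741.1590 × 1.088892) = 28.85838.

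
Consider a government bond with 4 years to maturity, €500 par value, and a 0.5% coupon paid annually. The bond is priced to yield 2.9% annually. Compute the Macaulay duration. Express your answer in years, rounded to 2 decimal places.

Periodic yield y = 0.029. Discount each cash flow and weight by its year:
  t   CF        PV=CF/(1+0.029)^t    t·PV
  1         2.50         2.4295         2.4295
  2         2.50         2.3611         4.7221
  3         2.50         2.2945         6.8836
  4       502.50       448.2028     1,792.8112
  Σ                    455.2879     1,806.8465
Price P = Σ PV = 455.2879.
Macaulay duration = Σ(t·PV) / P = 1,806.8465 / 455.2879 = 3.96858 years.

3.97 years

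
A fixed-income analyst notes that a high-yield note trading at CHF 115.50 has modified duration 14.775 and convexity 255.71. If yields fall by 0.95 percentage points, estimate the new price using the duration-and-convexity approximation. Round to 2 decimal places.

CHF 133.04

Duration effect: -D_mod·Δy = -14.775 × (-0.0095) = +0.1403625
Convexity effect: ½·C·(Δy)² = 0.5 × 255.71 × (-0.0095)² = +0.01153891375
ΔP/P ≈ +0.1403625 + 0.01153891375 = +0.15190141375
New price ≈ 115.50 × (1 + 0.15190141375) = 133.044613288125.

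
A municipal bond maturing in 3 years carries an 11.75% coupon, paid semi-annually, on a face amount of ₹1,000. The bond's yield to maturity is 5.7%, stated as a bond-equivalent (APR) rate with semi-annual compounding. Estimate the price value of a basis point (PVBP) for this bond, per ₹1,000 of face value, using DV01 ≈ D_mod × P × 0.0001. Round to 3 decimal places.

₹0.300

Periodic yield y = 0.0285.
  t   CF        PV=CF/(1+0.0285)^t    t·PV
  1        58.75        57.1220        57.1220
  2        58.75        55.5392       111.0783
  3        58.75        54.0002       162.0005
  4        58.75        52.5038       210.0152
  5        58.75        51.0489       255.2445
  6     1,058.75       894.4738     5,366.8431
  Σ                  1,164.6879     6,162.3036
P = 1,164.6879; D_Mac = 5.29095 half-year periods = 2.64547 yrs; D_mod = 2.57217 yrs.
DV01 ≈ 2.57217 × 1,164.6879 × 0.0001 = 0.299577.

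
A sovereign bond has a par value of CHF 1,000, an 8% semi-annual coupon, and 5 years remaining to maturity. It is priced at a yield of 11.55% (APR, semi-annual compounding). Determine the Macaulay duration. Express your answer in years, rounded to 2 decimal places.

4.15 years

Periodic yield y = 0.05775. Discount each cash flow and weight by its period:
  t   CF        PV=CF/(1+0.05775)^t    t·PV
  1        40.00        37.8161        37.8161
  2        40.00        35.7515        71.5029
  3        40.00        33.7995       101.3986
  4        40.00        31.9542       127.8168
  5        40.00        30.2096       151.0479
  6        40.00        28.5602       171.3614
  7        40.00        27.0009       189.0065
  8        40.00        25.5268       204.2141
  9        40.00        24.1331       217.1977
  10    1,040.00       593.2025     5,932.0254
  Σ                    867.9545     7,203.3875
Price P = Σ PV = 867.9545.
Macaulay duration = Σ(t·PV) / P = 7,203.3875 / 867.9545 = 8.29927 half-year periods.
In years: 8.29927 / 2 = 4.14963 years.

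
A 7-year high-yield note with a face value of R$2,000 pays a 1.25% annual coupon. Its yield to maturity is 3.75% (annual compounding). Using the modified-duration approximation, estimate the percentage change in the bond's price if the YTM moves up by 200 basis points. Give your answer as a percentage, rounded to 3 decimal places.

Periodic yield y = 0.0375. Modified duration first:
  t   CF        PV=CF/(1+0.0375)^t    t·PV
  1        25.00        24.0964        24.0964
  2        25.00        23.2254        46.4509
  3        25.00        22.3860        67.1579
  4        25.00        21.5768        86.3073
  5        25.00        20.7969       103.9847
  6        25.00        20.0452       120.2715
  7     2,025.00     1,564.9782    10,954.8473
  Σ                  1,697.1050    11,403.1160
P = 1,697.1050; D_Mac = 6.71916 yrs; D_mod = 6.71916/(1+0.0375) = 6.47630 yrs.
ΔP/P ≈ -D_mod · Δy = -6.47630 × (+0.02) = -0.129526 = -12.9526%.

-12.953%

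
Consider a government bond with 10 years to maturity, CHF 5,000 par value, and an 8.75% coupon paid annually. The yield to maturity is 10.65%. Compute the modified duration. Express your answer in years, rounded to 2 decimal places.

Periodic yield y = 0.1065. First find Macaulay duration:
  t   CF        PV=CF/(1+0.1065)^t    t·PV
  1       437.50       395.3909       395.3909
  2       437.50       357.3347       714.6694
  3       437.50       322.9415       968.8244
  4       437.50       291.8585     1,167.4341
  5       437.50       263.7673     1,318.8365
  6       437.50       238.3799     1,430.2791
  7       437.50       215.4359     1,508.0515
  8       437.50       194.7003     1,557.6027
  9       437.50       175.9605     1,583.6449
  10    5,437.50     1,976.4466    19,764.4661
  Σ                  4,432.2162    30,409.1997
P = 4,432.2162; Macaulay duration = 30,409.1997 / 4,432.2162 = 6.86095 years.
Modified duration = D_Mac / (1 + y) = 6.86095 / 1.1065 = 6.20058 years.

6.20 years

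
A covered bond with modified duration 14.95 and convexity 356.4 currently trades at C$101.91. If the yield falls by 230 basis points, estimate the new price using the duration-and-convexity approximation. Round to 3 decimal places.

Duration effect: -D_mod·Δy = -14.95 × (-0.023) = +0.343850
Convexity effect: ½·C·(Δy)² = 0.5 × 356.4 × (-0.023)² = +0.0942678
ΔP/P ≈ +0.343850 + 0.0942678 = +0.4381178
New price ≈ 101.91 × (1 + 0.4381178) = 146.558584998.

C$146.559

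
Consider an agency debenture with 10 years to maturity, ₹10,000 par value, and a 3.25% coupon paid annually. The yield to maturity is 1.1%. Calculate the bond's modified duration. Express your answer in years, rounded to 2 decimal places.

8.74 years

Periodic yield y = 0.011. First find Macaulay duration:
  t   CF        PV=CF/(1+0.011)^t    t·PV
  1       325.00       321.4639       321.4639
  2       325.00       317.9663       635.9325
  3       325.00       314.5067       943.5201
  4       325.00       311.0848     1,244.3390
  5       325.00       307.7001     1,538.5003
  6       325.00       304.3522     1,826.1131
  7       325.00       301.0407     2,107.2852
  8       325.00       297.7653     2,382.1226
  9       325.00       294.5255     2,650.7299
  10   10,325.00     9,255.0444    92,550.4435
  Σ                 12,025.4498   106,200.4501
P = 12,025.4498; Macaulay duration = 106,200.4501 / 12,025.4498 = 8.83131 years.
Modified duration = D_Mac / (1 + y) = 8.83131 / 1.011 = 8.73522 years.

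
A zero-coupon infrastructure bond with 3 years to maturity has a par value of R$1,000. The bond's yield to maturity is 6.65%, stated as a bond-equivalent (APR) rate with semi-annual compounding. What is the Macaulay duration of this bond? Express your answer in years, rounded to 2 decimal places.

A zero-coupon bond has a single cash flow at maturity, so its Macaulay duration equals its maturity: 3 years.
(Equivalently: 6 semi-annual periods ÷ 2 = 3 years.)

3.00 years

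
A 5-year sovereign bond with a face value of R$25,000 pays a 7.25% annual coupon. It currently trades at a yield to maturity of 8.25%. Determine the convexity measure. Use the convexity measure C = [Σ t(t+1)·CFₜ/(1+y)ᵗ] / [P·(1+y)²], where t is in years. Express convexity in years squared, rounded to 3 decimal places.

21.232

With y = 0.0825:
  t   CF        PV=CF/(1+0.0825)^t    t·PV        t(t+1)·PV
  1     1,812.50     1,674.3649     1,674.3649       3,348.7298
  2     1,812.50     1,546.7574     3,093.5148       9,280.5445
  3     1,812.50     1,428.8752     4,286.6256      17,146.5025
  4     1,812.50     1,319.9771     5,279.9084      26,399.5419
  5    26,812.50    18,038.3905    90,191.9525     541,151.7150
  Σ                 24,008.3651   104,526.3662     597,327.0336
P = 24,008.3651.
Convexity = Σ t(t+1)·PV / [P·(1+y)²] = 597,327.0336 / (24,008.3651 × 1.171806) = 21.23214.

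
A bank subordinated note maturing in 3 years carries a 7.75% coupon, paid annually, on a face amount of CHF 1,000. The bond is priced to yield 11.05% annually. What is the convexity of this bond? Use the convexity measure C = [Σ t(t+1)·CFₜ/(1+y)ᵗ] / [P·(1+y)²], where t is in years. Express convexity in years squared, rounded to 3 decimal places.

With y = 0.1105:
  t   CF        PV=CF/(1+0.1105)^t    t·PV        t(t+1)·PV
  1        77.50        69.7884        69.7884         139.5768
  2        77.50        62.8441       125.6882         377.0647
  3     1,077.50       786.7950     2,360.3850       9,441.5400
  Σ                    919.4275     2,555.8616       9,958.1814
P = 919.4275.
Convexity = Σ t(t+1)·PV / [P·(1+y)²] = 9,958.1814 / (919.4275 × 1.233210) = 8.78265.

8.783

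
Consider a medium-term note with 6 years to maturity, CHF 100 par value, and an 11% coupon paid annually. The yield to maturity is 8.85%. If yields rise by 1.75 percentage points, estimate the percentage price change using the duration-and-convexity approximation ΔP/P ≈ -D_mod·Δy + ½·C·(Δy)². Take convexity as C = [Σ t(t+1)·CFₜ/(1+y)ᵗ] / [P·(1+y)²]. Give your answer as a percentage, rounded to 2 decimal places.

With y = 0.0885:
  t   CF        PV=CF/(1+0.0885)^t    t·PV        t(t+1)·PV
  1        11.00        10.1056        10.1056          20.2113
  2        11.00         9.2840        18.5680          55.7041
  3        11.00         8.5292        25.5875         102.3502
  4        11.00         7.8357        31.3429         156.7144
  5        11.00         7.1986        35.9932         215.9592
  6       111.00        66.7348       400.4088       2,802.8617
  Σ                    109.6880       522.0061       3,353.8009
P = 109.6880; D_Mac = 4.75901 yrs; D_mod = 4.37208 yrs; C = 25.80603.
Duration effect: -4.37208 × (+0.0175) = -0.076511
Convexity effect: 0.5 × 25.80603 × (0.0175)² = +0.0039515
ΔP/P ≈ -0.076511 + 0.0039515 = -0.072560 = -7.2560%.

-7.26%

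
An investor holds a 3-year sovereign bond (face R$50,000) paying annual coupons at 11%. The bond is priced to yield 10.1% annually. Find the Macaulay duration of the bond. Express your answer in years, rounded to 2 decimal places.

Periodic yield y = 0.101. Discount each cash flow and weight by its year:
  t   CF        PV=CF/(1+0.101)^t    t·PV
  1     5,500.00     4,995.4587     4,995.4587
  2     5,500.00     4,537.2013     9,074.4027
  3    55,500.00    41,584.4562   124,753.3685
  Σ                 51,117.1162   138,823.2298
Price P = Σ PV = 51,117.1162.
Macaulay duration = Σ(t·PV) / P = 138,823.2298 / 51,117.1162 = 2.71579 years.

2.72 years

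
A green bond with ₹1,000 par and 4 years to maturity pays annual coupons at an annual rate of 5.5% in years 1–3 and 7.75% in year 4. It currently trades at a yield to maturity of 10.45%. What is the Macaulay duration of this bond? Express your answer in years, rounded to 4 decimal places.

Periodic yield y = 0.1045. Discount each cash flow and weight by its year:
  t   CF        PV=CF/(1+0.1045)^t    t·PV
  1        55.00        49.7963        49.7963
  2        55.00        45.0849        90.1698
  3        55.00        40.8193       122.4579
  4     1,077.50       724.0264     2,896.1056
  Σ                    859.7269     3,158.5296
Price P = Σ PV = 859.7269.
Macaulay duration = Σ(t·PV) / P = 3,158.5296 / 859.7269 = 3.67388 years.

3.6739 years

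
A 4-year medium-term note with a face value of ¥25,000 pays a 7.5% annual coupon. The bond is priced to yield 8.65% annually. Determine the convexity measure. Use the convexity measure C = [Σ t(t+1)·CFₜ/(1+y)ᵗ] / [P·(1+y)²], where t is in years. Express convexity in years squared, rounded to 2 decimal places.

14.65

With y = 0.0865:
  t   CF        PV=CF/(1+0.0865)^t    t·PV        t(t+1)·PV
  1     1,875.00     1,725.7248     1,725.7248       3,451.4496
  2     1,875.00     1,588.3339     3,176.6678       9,530.0035
  3     1,875.00     1,461.8812     4,385.6436      17,542.5744
  4    26,875.00    19,285.4399    77,141.7597     385,708.7987
  Σ                 24,061.3799    86,429.7960     416,232.8262
P = 24,061.3799.
Convexity = Σ t(t+1)·PV / [P·(1+y)²] = 416,232.8262 / (24,061.3799 × 1.180482) = 14.65401.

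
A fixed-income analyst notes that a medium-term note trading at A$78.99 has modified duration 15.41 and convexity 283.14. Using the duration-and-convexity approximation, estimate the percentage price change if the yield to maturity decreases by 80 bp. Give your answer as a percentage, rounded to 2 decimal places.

Duration effect: -D_mod·Δy = -15.41 × (-0.008) = +0.123280
Convexity effect: ½·C·(Δy)² = 0.5 × 283.14 × (-0.008)² = +0.00906048
ΔP/P ≈ +0.123280 + 0.00906048 = +0.13234048
= +13.234048%.

+13.23%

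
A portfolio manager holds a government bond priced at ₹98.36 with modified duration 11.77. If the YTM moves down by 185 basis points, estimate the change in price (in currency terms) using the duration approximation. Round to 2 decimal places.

+₹21.42

Duration approximation: ΔP/P ≈ -D_mod · Δy = -11.77 × (-0.0185) = +0.217745.
ΔP ≈ 98.36 × (+0.217745) = +21.4173982.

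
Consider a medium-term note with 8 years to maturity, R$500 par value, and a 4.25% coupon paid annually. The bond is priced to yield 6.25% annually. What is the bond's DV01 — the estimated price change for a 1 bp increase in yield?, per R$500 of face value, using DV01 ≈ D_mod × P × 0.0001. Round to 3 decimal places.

R$0.283

Periodic yield y = 0.0625.
  t   CF        PV=CF/(1+0.0625)^t    t·PV
  1        21.25        20.0000        20.0000
  2        21.25        18.8235        37.6471
  3        21.25        17.7163        53.1488
  4        21.25        16.6741        66.6965
  5        21.25        15.6933        78.4665
  6        21.25        14.7702        88.6210
  7        21.25        13.9013        97.3093
  8       521.25       320.9331     2,567.4651
  Σ                    438.5118     3,009.3542
P = 438.5118; D_Mac = 6.86265 yrs; D_mod = 6.45897 yrs.
DV01 ≈ 6.45897 × 438.5118 × 0.0001 = 0.283233.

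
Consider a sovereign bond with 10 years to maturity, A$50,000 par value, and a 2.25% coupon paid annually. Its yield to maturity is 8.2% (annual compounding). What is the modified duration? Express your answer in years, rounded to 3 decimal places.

Periodic yield y = 0.082. First find Macaulay duration:
  t   CF        PV=CF/(1+0.082)^t    t·PV
  1     1,125.00     1,039.7412     1,039.7412
  2     1,125.00       960.9438     1,921.8877
  3     1,125.00       888.1181     2,664.3544
  4     1,125.00       820.8116     3,283.2464
  5     1,125.00       758.6059     3,793.0295
  6     1,125.00       701.1145     4,206.6871
  7     1,125.00       647.9801     4,535.8610
  8     1,125.00       598.8726     4,790.9807
  9     1,125.00       553.4867     4,981.3801
  10   51,125.00    23,246.6680   232,466.6800
  Σ                 30,216.3426   263,683.8482
P = 30,216.3426; Macaulay duration = 263,683.8482 / 30,216.3426 = 8.72653 years.
Modified duration = D_Mac / (1 + y) = 8.72653 / 1.082 = 8.06519 years.

8.065 years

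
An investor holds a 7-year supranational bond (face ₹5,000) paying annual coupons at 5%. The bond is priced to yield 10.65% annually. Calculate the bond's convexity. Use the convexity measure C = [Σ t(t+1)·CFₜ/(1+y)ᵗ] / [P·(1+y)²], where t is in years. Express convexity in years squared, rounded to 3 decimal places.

36.269

With y = 0.1065:
  t   CF        PV=CF/(1+0.1065)^t    t·PV        t(t+1)·PV
  1       250.00       225.9376       225.9376         451.8753
  2       250.00       204.1913       408.3825       1,225.1476
  3       250.00       184.5380       553.6139       2,214.4557
  4       250.00       166.7763       667.1052       3,335.5260
  5       250.00       150.7242       753.6209       4,521.7253
  6       250.00       136.2171       817.3024       5,721.1165
  7     5,250.00     2,585.2311    18,096.6179     144,772.9429
  Σ                  3,653.6155    21,522.5804     162,242.7892
P = 3,653.6155.
Convexity = Σ t(t+1)·PV / [P·(1+y)²] = 162,242.7892 / (3,653.6155 × 1.224342) = 36.26935.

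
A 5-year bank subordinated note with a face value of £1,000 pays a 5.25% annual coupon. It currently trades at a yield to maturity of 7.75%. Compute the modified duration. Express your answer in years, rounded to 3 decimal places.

4.173 years

Periodic yield y = 0.0775. First find Macaulay duration:
  t   CF        PV=CF/(1+0.0775)^t    t·PV
  1        52.50        48.7239        48.7239
  2        52.50        45.2194        90.4388
  3        52.50        41.9670       125.9009
  4        52.50        38.9485       155.7938
  5     1,052.50       724.6624     3,623.3119
  Σ                    899.5211     4,044.1692
P = 899.5211; Macaulay duration = 4,044.1692 / 899.5211 = 4.49591 years.
Modified duration = D_Mac / (1 + y) = 4.49591 / 1.0775 = 4.17254 years.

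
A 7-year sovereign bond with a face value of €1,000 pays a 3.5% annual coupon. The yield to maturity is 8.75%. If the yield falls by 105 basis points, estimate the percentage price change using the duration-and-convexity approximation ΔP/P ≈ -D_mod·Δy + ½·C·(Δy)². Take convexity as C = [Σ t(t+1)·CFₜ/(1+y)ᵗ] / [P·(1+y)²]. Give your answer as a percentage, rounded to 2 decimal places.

With y = 0.0875:
  t   CF        PV=CF/(1+0.0875)^t    t·PV        t(t+1)·PV
  1        35.00        32.1839        32.1839          64.3678
  2        35.00        29.5944        59.1888         177.5664
  3        35.00        27.2132        81.6397         326.5589
  4        35.00        25.0237       100.0947         500.4734
  5        35.00        23.0103       115.0514         690.3081
  6        35.00        21.1589       126.9532         888.6725
  7     1,035.00       575.3545     4,027.4813      32,219.8502
  Σ                    733.5388     4,542.5929      34,867.7973
P = 733.5388; D_Mac = 6.19271 yrs; D_mod = 5.69445 yrs; C = 40.19230.
Duration effect: -5.69445 × (-0.0105) = +0.059792
Convexity effect: 0.5 × 40.19230 × (-0.0105)² = +0.0022156
ΔP/P ≈ +0.059792 + 0.0022156 = +0.062007 = +6.2007%.

+6.20%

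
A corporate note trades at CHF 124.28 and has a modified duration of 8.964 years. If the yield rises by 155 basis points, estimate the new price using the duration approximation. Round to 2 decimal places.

CHF 107.01

Duration approximation: ΔP/P ≈ -D_mod · Δy = -8.964 × (+0.0155) = -0.138942.
New price ≈ 124.28 × (1 - 0.138942) = 107.01228824.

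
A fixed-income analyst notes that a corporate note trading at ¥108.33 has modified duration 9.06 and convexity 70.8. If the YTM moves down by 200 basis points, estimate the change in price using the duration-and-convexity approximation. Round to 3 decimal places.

+¥21.163

Duration effect: -D_mod·Δy = -9.06 × (-0.02) = +0.181200
Convexity effect: ½·C·(Δy)² = 0.5 × 70.8 × (-0.02)² = +0.0141600
ΔP/P ≈ +0.181200 + 0.0141600 = +0.195360
ΔP ≈ 108.33 × (+0.195360) = +21.1633488.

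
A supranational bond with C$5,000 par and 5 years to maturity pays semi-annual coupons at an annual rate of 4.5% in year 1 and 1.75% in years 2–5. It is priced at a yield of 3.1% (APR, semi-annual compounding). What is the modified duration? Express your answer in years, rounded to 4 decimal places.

4.6170 years

Periodic yield y = 0.0155. First find Macaulay duration:
  t   CF        PV=CF/(1+0.0155)^t    t·PV
  1       112.50       110.7829       110.7829
  2       112.50       109.0919       218.1839
  3        43.75        41.7771       125.3313
  4        43.75        41.1394       164.5577
  5        43.75        40.5115       202.5575
  6        43.75        39.8932       239.3590
  7        43.75        39.2843       274.9898
  8        43.75        38.6846       309.4772
  9        43.75        38.0942       342.8477
  10    5,043.75     4,324.6830    43,246.8296
  Σ                  4,823.9421    45,234.9165
P = 4,823.9421; Macaulay duration = 45,234.9165 / 4,823.9421 = 9.37717 half-year periods = 4.68858 years.
Modified duration = D_Mac / (1 + y) = 4.68858 / 1.0155 = 4.61702 years.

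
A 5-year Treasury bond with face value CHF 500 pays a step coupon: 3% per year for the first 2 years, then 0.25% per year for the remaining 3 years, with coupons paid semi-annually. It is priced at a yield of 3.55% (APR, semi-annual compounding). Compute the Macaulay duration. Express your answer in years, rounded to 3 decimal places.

4.751 years

Periodic yield y = 0.01775. Discount each cash flow and weight by its period:
  t   CF        PV=CF/(1+0.01775)^t    t·PV
  1        7.500         7.3692         7.3692
  2        7.500         7.2407        14.4813
  3        7.500         7.1144        21.3432
  4        7.500         6.9903        27.9613
  5        0.625         0.5724         2.8618
  6        0.625         0.5624         3.3743
  7        0.625         0.5526         3.8680
  8        0.625         0.5429         4.3435
  9        0.625         0.5335         4.8012
  10     500.625       419.8570     4,198.5702
  Σ                    451.3353     4,288.9742
Price P = Σ PV = 451.3353.
Macaulay duration = Σ(t·PV) / P = 4,288.9742 / 451.3353 = 9.50285 half-year periods.
In years: 9.50285 / 2 = 4.75143 years.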